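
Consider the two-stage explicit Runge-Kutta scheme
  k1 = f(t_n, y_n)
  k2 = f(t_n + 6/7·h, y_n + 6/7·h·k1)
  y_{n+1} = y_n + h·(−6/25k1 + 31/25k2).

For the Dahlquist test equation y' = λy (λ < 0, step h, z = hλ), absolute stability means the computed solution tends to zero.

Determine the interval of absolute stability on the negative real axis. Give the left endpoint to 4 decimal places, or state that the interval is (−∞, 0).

Set f=λy, z=hλ:
  k1=λy_n ⇒ h·k1=z·y_n;  k2=λ(1+6/7z)y_n ⇒ h·k2=z(1+6/7z)y_n
  y_{n+1}/y_n = 1 − 6/25z + 31/25z(1+6/7z) = 1 + z + 186/175z²
  ⇒ R(z) = 1 + z + 186/175z².

Solve |R(x)|<1 on ℝ⁻.
x=-0.75: |R|=0.8479
R=1: x+186/175x²=0 ⇒ x=−175/186=-0.9409; min R=1−1/(4·186/175)=0.7648>−1
Confirm numerically:
  x=-0.608: |R|=0.78490 <1
  x=-0.548: |R|=0.77118 <1
  x=-0.492: |R|=0.76528 <1
  x=-1.348: |R|=1.58332 >1
  x=-1.035: |R|=1.10356 >1
  x=-0.996: |R|=1.05837 >1
So |R|<1 on (-0.9409, 0).

(-0.9409, 0).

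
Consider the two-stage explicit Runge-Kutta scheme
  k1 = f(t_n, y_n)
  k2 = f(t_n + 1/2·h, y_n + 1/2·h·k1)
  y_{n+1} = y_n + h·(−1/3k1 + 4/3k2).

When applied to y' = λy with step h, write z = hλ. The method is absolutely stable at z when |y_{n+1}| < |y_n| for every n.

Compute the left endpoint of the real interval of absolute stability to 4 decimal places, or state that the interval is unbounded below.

z* = -1.5000.

Test eqn y'=λy, z=hλ:
  k1=λy_n ⇒ h·k1=z·y_n;  k2=λ(1+1/2z)y_n ⇒ h·k2=z(1+1/2z)y_n
  y_{n+1}/y_n = 1 − 1/3z + 4/3z(1+1/2z) = 1 + z + 2/3z²
  ⇒ R(z) = 1 + z + 2/3z².

Find x<0 with |R(x)|<1.
x=-0.36: |R|=0.7264
R=1: x+2/3x²=0 ⇒ x=−3/2=-1.5000; min R=1−1/(4·2/3)=0.6250>−1
Confirm numerically:
  x=-1.210: |R|=0.76607 <1
  x=-0.968: |R|=0.65668 <1
  x=-0.717: |R|=0.62573 <1
  x=-0.650: |R|=0.63167 <1
  x=-1.860: |R|=1.44640 >1
  x=-1.598: |R|=1.10440 >1
  x=-1.586: |R|=1.09093 >1
Stable set (-1.5000, 0).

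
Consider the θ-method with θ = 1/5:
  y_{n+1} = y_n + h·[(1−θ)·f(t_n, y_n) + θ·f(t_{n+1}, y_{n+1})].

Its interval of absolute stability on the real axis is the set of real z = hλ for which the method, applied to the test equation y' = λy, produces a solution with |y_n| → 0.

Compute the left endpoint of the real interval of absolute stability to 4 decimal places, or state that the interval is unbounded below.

With y'=λy (z=hλ):
  y_{n+1} = y_n + z·[4/5·y_n + 1/5·y_{n+1}] ⇒ (1 − 1/5z)y_{n+1} = (1 + 4/5z)y_n
  Hence R(z) = (1 + 4/5z)/(1 − 1/5z).

Need |R(x)|<1, x<0.
x=-1.38: |R|=0.0815
R=−1: 1+4/5x = −1+1/5x ⇒ -3/5x=2 ⇒ x=2/(-3/5)=-3.3333
Confirm numerically:
  x=-2.860: |R|=0.81934 <1
  x=-2.114: |R|=0.48580 <1
  x=-1.754: |R|=0.29849 <1
  x=-3.607: |R|=1.09539 >1
  x=-3.498: |R|=1.05813 >1
  x=-3.420: |R|=1.03088 >1
Interval (-3.3333, 0).

left endpoint -3.3333.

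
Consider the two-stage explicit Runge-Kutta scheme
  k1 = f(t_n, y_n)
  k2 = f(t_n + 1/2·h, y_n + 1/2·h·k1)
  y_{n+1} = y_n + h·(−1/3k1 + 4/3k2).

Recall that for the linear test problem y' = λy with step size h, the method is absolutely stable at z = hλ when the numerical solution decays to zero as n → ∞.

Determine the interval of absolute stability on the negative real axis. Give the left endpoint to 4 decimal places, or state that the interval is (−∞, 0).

Test eqn y'=λy, z=hλ:
  k1=λy_n ⇒ h·k1=z·y_n;  k2=λ(1+1/2z)y_n ⇒ h·k2=z(1+1/2z)y_n
  y_{n+1}/y_n = 1 − 1/3z + 4/3z(1+1/2z) = 1 + z + 2/3z²
  ⇒ R(z) = 1 + z + 2/3z².

Need |R(x)|<1, x<0.
x=-1.65: |R|=1.1650
R=1: x+2/3x²=0 ⇒ x=−3/2=-1.5000; min R=1−1/(4·2/3)=0.6250>−1
Confirm numerically:
  x=-1.419: |R|=0.92337 <1
  x=-1.249: |R|=0.79100 <1
  x=-1.092: |R|=0.70298 <1
  x=-1.711: |R|=1.24068 >1
  x=-1.606: |R|=1.11349 >1
  x=-1.596: |R|=1.10214 >1
So |R|<1 on (-1.5000, 0).

z∈(-1.5000,0).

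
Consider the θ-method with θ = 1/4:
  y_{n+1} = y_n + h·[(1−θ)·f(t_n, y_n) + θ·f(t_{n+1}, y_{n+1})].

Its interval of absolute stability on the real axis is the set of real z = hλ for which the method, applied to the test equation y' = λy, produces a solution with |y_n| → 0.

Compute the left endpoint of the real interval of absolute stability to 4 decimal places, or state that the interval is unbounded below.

Set f=λy, z=hλ:
  y_{n+1} = y_n + z·[3/4·y_n + 1/4·y_{n+1}] ⇒ (1 − 1/4z)y_{n+1} = (1 + 3/4z)y_n
  R(z) = (1 + 3/4z)/(1 − 1/4z).

Solve |R(x)|<1 on ℝ⁻.
x=-1.79: |R|=0.2366
R=−1: 1+3/4x = −1+1/4x ⇒ -1/2x=2 ⇒ x=2/(-1/2)=-4.0000
Confirm numerically:
  x=-3.852: |R|=0.96230 <1
  x=-3.250: |R|=0.79310 <1
  x=-3.172: |R|=0.76910 <1
  x=-3.004: |R|=0.71559 <1
  x=-4.578: |R|=1.13476 >1
  x=-4.172: |R|=1.04209 >1
  x=-4.112: |R|=1.02761 >1
Interval (-4.0000, 0).

left endpoint -4.0000.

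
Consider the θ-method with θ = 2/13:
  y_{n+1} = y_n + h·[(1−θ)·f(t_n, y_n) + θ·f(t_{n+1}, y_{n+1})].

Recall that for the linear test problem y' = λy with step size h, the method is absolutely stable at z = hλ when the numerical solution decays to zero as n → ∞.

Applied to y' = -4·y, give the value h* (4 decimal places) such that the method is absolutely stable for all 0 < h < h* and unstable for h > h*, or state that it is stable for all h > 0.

(-2.8889,0); λ=-4 ⇒ h* = (26/9)/4 = 0.7222.

Set f=λy, z=hλ:
  y_{n+1} = y_n + z·[11/13·y_n + 2/13·y_{n+1}] ⇒ (1 − 2/13z)y_{n+1} = (1 + 11/13z)y_n
  so R(z) = (1 + 11/13z)/(1 − 2/13z).

Need |R(x)|<1, x<0.
x=-1.26: |R|=0.0554
R=−1: 1+11/13x = −1+2/13x ⇒ -9/13x=2 ⇒ x=2/(-9/13)=-2.8889
Confirm numerically:
  x=-2.738: |R|=0.92650 <1
  x=-2.667: |R|=0.89108 <1
  x=-2.571: |R|=0.84230 <1
  x=-1.320: |R|=0.09719 <1
  x=-3.454: |R|=1.25548 >1
  x=-3.078: |R|=1.08885 >1
  x=-2.985: |R|=1.04560 >1
So |R|<1 on (-2.8889, 0).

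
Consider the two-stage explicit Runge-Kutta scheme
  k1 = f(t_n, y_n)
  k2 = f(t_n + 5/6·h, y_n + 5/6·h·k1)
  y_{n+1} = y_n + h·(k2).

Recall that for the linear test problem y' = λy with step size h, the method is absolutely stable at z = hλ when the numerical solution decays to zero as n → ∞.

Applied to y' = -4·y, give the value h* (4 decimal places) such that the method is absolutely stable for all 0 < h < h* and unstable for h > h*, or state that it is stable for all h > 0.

(-1.2000,0); λ=-4 ⇒ h* = (6/5)/4 = 0.3000.

With y'=λy (z=hλ):
  k1=λy_n ⇒ h·k1=z·y_n;  k2=λ(1+5/6z)y_n ⇒ h·k2=z(1+5/6z)y_n
  y_{n+1}/y_n = 1 + z(1+5/6z) = 1 + z + 5/6z²
  so R(z) = 1 + z + 5/6z².

Boundary: |R(x)|=1, x<0.
x=-1.18: |R|=0.9803
R=1: x+5/6x²=0 ⇒ x=−6/5=-1.2000; min R=1−1/(4·5/6)=0.7000>−1
Confirm numerically:
  x=-0.904: |R|=0.77701 <1
  x=-0.813: |R|=0.73781 <1
  x=-0.808: |R|=0.73605 <1
  x=-1.632: |R|=1.58752 >1
  x=-1.504: |R|=1.38101 >1
  x=-1.340: |R|=1.15633 >1
So |R|<1 on (-1.2000, 0).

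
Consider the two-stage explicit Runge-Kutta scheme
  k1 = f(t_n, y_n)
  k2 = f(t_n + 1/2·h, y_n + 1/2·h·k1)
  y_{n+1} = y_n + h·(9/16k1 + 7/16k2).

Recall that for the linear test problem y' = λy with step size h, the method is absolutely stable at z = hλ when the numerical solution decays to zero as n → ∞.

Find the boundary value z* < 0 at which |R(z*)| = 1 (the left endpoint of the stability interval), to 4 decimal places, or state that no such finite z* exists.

z* = -4.5714.

Test eqn y'=λy, z=hλ:
  k1=λy_n ⇒ h·k1=z·y_n;  k2=λ(1+1/2z)y_n ⇒ h·k2=z(1+1/2z)y_n
  y_{n+1}/y_n = 1 + 9/16z + 7/16z(1+1/2z) = 1 + z + 7/32z²
  Hence R(z) = 1 + z + 7/32z².

Find x<0 with |R(x)|<1.
x=-1.32: |R|=0.0612
R=1: x+7/32x²=0 ⇒ x=−32/7=-4.5714; min R=1−1/(4·7/32)=-0.1429>−1
Confirm numerically:
  x=-4.028: |R|=0.52117 <1
  x=-3.756: |R|=0.33002 <1
  x=-1.990: |R|=0.12373 <1
  x=-5.135: |R|=1.63305 >1
  x=-4.799: |R|=1.23890 >1
Interval (-4.5714, 0).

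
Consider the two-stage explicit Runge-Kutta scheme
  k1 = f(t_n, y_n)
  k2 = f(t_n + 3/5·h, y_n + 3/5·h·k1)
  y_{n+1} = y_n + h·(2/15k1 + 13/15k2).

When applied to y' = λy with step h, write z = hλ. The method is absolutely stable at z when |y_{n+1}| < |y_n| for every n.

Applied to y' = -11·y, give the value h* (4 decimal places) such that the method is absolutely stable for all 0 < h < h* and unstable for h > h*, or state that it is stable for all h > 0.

(-1.9231,0); λ=-11 ⇒ h* = (25/13)/11 = 0.1748.

Set f=λy, z=hλ:
  k1=λy_n ⇒ h·k1=z·y_n;  k2=λ(1+3/5z)y_n ⇒ h·k2=z(1+3/5z)y_n
  y_{n+1}/y_n = 1 + 2/15z + 13/15z(1+3/5z) = 1 + z + 13/25z²
  so R(z) = 1 + z + 13/25z².

Boundary: |R(x)|=1, x<0.
x=-1.19: |R|=0.5464
R=1: x+13/25x²=0 ⇒ x=−25/13=-1.9231; min R=1−1/(4·13/25)=0.5192>−1
Confirm numerically:
  x=-1.801: |R|=0.88567 <1
  x=-1.629: |R|=0.75089 <1
  x=-0.843: |R|=0.52654 <1
  x=-2.287: |R|=1.43279 >1
  x=-2.050: |R|=1.13530 >1
  x=-1.987: |R|=1.06605 >1
So |R|<1 on (-1.9231, 0).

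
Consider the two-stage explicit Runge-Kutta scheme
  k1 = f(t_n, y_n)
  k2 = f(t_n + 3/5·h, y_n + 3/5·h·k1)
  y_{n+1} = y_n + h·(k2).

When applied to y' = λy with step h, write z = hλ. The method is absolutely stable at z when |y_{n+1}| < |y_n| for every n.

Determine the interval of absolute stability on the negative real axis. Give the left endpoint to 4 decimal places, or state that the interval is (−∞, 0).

(-1.6667, 0).

Test eqn y'=λy, z=hλ:
  k1=λy_n ⇒ h·k1=z·y_n;  k2=λ(1+3/5z)y_n ⇒ h·k2=z(1+3/5z)y_n
  y_{n+1}/y_n = 1 + z(1+3/5z) = 1 + z + 3/5z²
  R(z) = 1 + z + 3/5z².

Solve |R(x)|<1 on ℝ⁻.
x=-0.64: |R|=0.6058
R=1: x+3/5x²=0 ⇒ x=−5/3=-1.6667; min R=1−1/(4·3/5)=0.5833>−1
Confirm numerically:
  x=-1.130: |R|=0.63614 <1
  x=-1.045: |R|=0.61021 <1
  x=-0.897: |R|=0.58577 <1
  x=-0.840: |R|=0.58336 <1
  x=-2.061: |R|=1.48763 >1
  x=-2.052: |R|=1.47442 >1
  x=-1.945: |R|=1.32482 >1
Stable set (-1.6667, 0).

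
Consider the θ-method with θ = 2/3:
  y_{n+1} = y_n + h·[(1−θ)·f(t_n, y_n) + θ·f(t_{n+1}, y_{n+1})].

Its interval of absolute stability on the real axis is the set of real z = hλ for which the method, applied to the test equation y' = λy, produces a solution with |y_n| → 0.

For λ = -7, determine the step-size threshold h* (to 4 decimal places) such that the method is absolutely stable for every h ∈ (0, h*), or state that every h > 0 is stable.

On y'=λy, z=hλ:
  y_{n+1} = y_n + z·[1/3·y_n + 2/3·y_{n+1}] ⇒ (1 − 2/3z)y_{n+1} = (1 + 1/3z)y_n
  Hence R(z) = (1 + 1/3z)/(1 − 2/3z).

Solve |R(x)|<1 on ℝ⁻.
x=-1.28: |R|=0.3094
x=-2: |R|=0.1429
x=-10: |R|=0.3043
x=-100: |R|=0.4778
θ=2/3≥1/2 ⇒ |1+1/3x|<|1−2/3x| ∀x<0 ⇒ stable on all of ℝ⁻.

unbounded; (−∞, 0). Any h>0 works for λ=-7.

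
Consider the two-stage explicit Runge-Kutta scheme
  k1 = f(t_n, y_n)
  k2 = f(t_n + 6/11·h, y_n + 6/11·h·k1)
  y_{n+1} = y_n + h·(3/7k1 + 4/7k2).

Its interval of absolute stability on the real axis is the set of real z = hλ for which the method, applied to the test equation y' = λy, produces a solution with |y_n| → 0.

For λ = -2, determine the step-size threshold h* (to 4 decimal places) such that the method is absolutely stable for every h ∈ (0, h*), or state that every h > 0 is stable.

(-3.2083,0); λ=-2 ⇒ h* = (77/24)/2 = 1.6042.

Test eqn y'=λy, z=hλ:
  k1=λy_n ⇒ h·k1=z·y_n;  k2=λ(1+6/11z)y_n ⇒ h·k2=z(1+6/11z)y_n
  y_{n+1}/y_n = 1 + 3/7z + 4/7z(1+6/11z) = 1 + z + 24/77z²
  Hence R(z) = 1 + z + 24/77z².

Find x<0 with |R(x)|<1.
x=-0.41: |R|=0.6424
R=1: x+24/77x²=0 ⇒ x=−77/24=-3.2083; min R=1−1/(4·24/77)=0.1979>−1
Confirm numerically:
  x=-2.796: |R|=0.64066 <1
  x=-2.455: |R|=0.42355 <1
  x=-1.667: |R|=0.19915 <1
  x=-3.624: |R|=1.46952 >1
  x=-3.397: |R|=1.19976 >1
So |R|<1 on (-3.2083, 0).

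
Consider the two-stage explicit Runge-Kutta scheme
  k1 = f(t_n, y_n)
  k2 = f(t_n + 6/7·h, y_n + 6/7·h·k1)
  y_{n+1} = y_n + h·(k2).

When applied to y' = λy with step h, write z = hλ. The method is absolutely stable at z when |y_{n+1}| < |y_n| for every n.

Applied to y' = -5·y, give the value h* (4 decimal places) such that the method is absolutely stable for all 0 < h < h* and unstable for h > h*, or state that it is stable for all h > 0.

With y'=λy (z=hλ):
  k1=λy_n ⇒ h·k1=z·y_n;  k2=λ(1+6/7z)y_n ⇒ h·k2=z(1+6/7z)y_n
  y_{n+1}/y_n = 1 + z(1+6/7z) = 1 + z + 6/7z²
  R(z) = 1 + z + 6/7z².

Solve |R(x)|<1 on ℝ⁻.
x=-1.1: |R|=0.9371
R=1: x+6/7x²=0 ⇒ x=−7/6=-1.1667; min R=1−1/(4·6/7)=0.7083>−1
Confirm numerically:
  x=-1.085: |R|=0.92405 <1
  x=-0.849: |R|=0.76883 <1
  x=-0.506: |R|=0.71346 <1
  x=-1.658: |R|=1.69825 >1
  x=-1.579: |R|=1.55806 >1
  x=-1.209: |R|=1.04387 >1
Interval (-1.1667, 0).

(-1.1667,0); λ=-5 ⇒ h* = (7/6)/5 = 0.2333.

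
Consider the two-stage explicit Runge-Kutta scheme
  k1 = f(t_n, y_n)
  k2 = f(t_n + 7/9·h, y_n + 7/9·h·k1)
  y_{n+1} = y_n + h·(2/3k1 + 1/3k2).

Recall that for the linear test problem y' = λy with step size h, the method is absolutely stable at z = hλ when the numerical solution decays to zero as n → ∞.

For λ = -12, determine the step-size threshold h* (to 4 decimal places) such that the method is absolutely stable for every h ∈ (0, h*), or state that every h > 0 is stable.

(-3.8571,0); λ=-12 ⇒ h* = (27/7)/12 = 0.3214.

On y'=λy, z=hλ:
  k1=λy_n ⇒ h·k1=z·y_n;  k2=λ(1+7/9z)y_n ⇒ h·k2=z(1+7/9z)y_n
  y_{n+1}/y_n = 1 + 2/3z + 1/3z(1+7/9z) = 1 + z + 7/27z²
  ⇒ R(z) = 1 + z + 7/27z².

Need |R(x)|<1, x<0.
x=-0.76: |R|=0.3897
R=1: x+7/27x²=0 ⇒ x=−27/7=-3.8571; min R=1−1/(4·7/27)=0.0357>−1
Confirm numerically:
  x=-2.978: |R|=0.32124 <1
  x=-2.841: |R|=0.25155 <1
  x=-2.388: |R|=0.09044 <1
  x=-4.104: |R|=1.26266 >1
  x=-3.909: |R|=1.05255 >1
Stable set (-3.8571, 0).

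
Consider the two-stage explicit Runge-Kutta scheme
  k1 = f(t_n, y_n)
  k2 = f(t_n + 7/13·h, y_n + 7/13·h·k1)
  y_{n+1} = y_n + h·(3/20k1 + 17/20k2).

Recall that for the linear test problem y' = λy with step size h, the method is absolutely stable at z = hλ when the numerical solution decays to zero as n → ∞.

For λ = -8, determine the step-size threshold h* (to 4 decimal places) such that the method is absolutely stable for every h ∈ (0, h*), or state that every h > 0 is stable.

With y'=λy (z=hλ):
  k1=λy_n ⇒ h·k1=z·y_n;  k2=λ(1+7/13z)y_n ⇒ h·k2=z(1+7/13z)y_n
  y_{n+1}/y_n = 1 + 3/20z + 17/20z(1+7/13z) = 1 + z + 119/260z²
  so R(z) = 1 + z + 119/260z².

Solve |R(x)|<1 on ℝ⁻.
x=-1.64: |R|=0.5910
R=1: x+119/260x²=0 ⇒ x=−260/119=-2.1849; min R=1−1/(4·119/260)=0.4538>−1
Confirm numerically:
  x=-2.000: |R|=0.83077 <1
  x=-1.754: |R|=0.65410 <1
  x=-1.741: |R|=0.64630 <1
  x=-1.721: |R|=0.63461 <1
  x=-2.709: |R|=1.64986 >1
  x=-2.694: |R|=1.62776 >1
Interval (-2.1849, 0).

(-2.1849,0); λ=-8 ⇒ h* = (260/119)/8 = 0.2731.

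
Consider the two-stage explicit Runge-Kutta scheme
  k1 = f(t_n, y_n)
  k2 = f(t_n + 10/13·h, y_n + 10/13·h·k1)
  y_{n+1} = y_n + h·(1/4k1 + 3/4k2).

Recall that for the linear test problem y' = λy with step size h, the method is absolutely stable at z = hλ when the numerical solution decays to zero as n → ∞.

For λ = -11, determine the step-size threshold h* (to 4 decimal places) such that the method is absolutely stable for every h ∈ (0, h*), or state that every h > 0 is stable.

With y'=λy (z=hλ):
  k1=λy_n ⇒ h·k1=z·y_n;  k2=λ(1+10/13z)y_n ⇒ h·k2=z(1+10/13z)y_n
  y_{n+1}/y_n = 1 + 1/4z + 3/4z(1+10/13z) = 1 + z + 15/26z²
  ⇒ R(z) = 1 + z + 15/26z².

Need |R(x)|<1, x<0.
x=-0.38: |R|=0.7033
R=1: x+15/26x²=0 ⇒ x=−26/15=-1.7333; min R=1−1/(4·15/26)=0.5667>−1
Confirm numerically:
  x=-1.632: |R|=0.90459 <1
  x=-0.795: |R|=0.56963 <1
  x=-0.696: |R|=0.58347 <1
  x=-2.295: |R|=1.74367 >1
  x=-2.259: |R|=1.68509 >1
So |R|<1 on (-1.7333, 0).

(-1.7333,0); λ=-11 ⇒ h* = (26/15)/11 = 0.1576.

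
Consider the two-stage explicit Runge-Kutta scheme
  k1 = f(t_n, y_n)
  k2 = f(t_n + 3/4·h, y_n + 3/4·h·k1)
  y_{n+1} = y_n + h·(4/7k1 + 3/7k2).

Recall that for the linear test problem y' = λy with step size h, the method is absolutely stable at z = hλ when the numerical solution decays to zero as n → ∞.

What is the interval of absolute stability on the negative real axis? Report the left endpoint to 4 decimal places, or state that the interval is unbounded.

With y'=λy (z=hλ):
  k1=λy_n ⇒ h·k1=z·y_n;  k2=λ(1+3/4z)y_n ⇒ h·k2=z(1+3/4z)y_n
  y_{n+1}/y_n = 1 + 4/7z + 3/7z(1+3/4z) = 1 + z + 9/28z²
  Hence R(z) = 1 + z + 9/28z².

Need |R(x)|<1, x<0.
x=-1.31: |R|=0.2416
R=1: x+9/28x²=0 ⇒ x=−28/9=-3.1111; min R=1−1/(4·9/28)=0.2222>−1
Confirm numerically:
  x=-2.357: |R|=0.42868 <1
  x=-1.871: |R|=0.25421 <1
  x=-1.600: |R|=0.22286 <1
  x=-1.477: |R|=0.22421 <1
  x=-3.652: |R|=1.63493 >1
  x=-3.558: |R|=1.51108 >1
  x=-3.390: |R|=1.30389 >1
Stable set (-3.1111, 0).

z∈(-3.1111,0).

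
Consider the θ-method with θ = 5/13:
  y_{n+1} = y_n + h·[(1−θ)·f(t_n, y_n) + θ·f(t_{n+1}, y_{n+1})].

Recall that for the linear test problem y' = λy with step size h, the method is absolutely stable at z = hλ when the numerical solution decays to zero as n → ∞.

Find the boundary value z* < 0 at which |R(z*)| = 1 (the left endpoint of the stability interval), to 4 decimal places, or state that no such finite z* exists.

left endpoint -8.6667.

With y'=λy (z=hλ):
  y_{n+1} = y_n + z·[8/13·y_n + 5/13·y_{n+1}] ⇒ (1 − 5/13z)y_{n+1} = (1 + 8/13z)y_n
  Hence R(z) = (1 + 8/13z)/(1 − 5/13z).

Need |R(x)|<1, x<0.
x=-1.52: |R|=0.0408
R=−1: 1+8/13x = −1+5/13x ⇒ -3/13x=2 ⇒ x=2/(-3/13)=-8.6667
Confirm numerically:
  x=-7.922: |R|=0.95754 <1
  x=-6.884: |R|=0.88722 <1
  x=-5.791: |R|=0.79437 <1
  x=-4.544: |R|=0.65375 <1
  x=-9.183: |R|=1.02629 >1
  x=-9.038: |R|=1.01914 >1
  x=-8.820: |R|=1.00806 >1
Stable set (-8.6667, 0).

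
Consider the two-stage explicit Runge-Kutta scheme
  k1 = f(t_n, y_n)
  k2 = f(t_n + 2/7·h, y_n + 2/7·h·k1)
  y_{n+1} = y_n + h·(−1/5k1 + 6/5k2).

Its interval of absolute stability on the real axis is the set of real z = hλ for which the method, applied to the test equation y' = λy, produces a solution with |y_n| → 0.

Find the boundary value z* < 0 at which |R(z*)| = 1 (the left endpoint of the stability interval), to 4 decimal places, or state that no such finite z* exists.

On y'=λy, z=hλ:
  k1=λy_n ⇒ h·k1=z·y_n;  k2=λ(1+2/7z)y_n ⇒ h·k2=z(1+2/7z)y_n
  y_{n+1}/y_n = 1 − 1/5z + 6/5z(1+2/7z) = 1 + z + 12/35z²
  ⇒ R(z) = 1 + z + 12/35z².

Need |R(x)|<1, x<0.
x=-0.8: |R|=0.4194
R=1: x+12/35x²=0 ⇒ x=−35/12=-2.9167; min R=1−1/(4·12/35)=0.2708>−1
Confirm numerically:
  x=-2.057: |R|=0.39371 <1
  x=-2.003: |R|=0.37255 <1
  x=-1.343: |R|=0.27539 <1
  x=-3.407: |R|=1.57277 >1
  x=-3.220: |R|=1.33488 >1
  x=-3.119: |R|=1.21637 >1
Stable set (-2.9167, 0).

left endpoint -2.9167.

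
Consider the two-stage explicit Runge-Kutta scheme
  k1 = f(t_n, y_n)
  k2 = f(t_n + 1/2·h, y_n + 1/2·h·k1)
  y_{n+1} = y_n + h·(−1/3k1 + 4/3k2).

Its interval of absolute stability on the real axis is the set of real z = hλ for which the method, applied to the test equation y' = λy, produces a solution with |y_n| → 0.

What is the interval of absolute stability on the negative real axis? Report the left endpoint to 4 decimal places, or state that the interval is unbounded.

(-1.5000, 0).

Set f=λy, z=hλ:
  k1=λy_n ⇒ h·k1=z·y_n;  k2=λ(1+1/2z)y_n ⇒ h·k2=z(1+1/2z)y_n
  y_{n+1}/y_n = 1 − 1/3z + 4/3z(1+1/2z) = 1 + z + 2/3z²
  ⇒ R(z) = 1 + z + 2/3z².

Find x<0 with |R(x)|<1.
x=-1.3: |R|=0.8267
R=1: x+2/3x²=0 ⇒ x=−3/2=-1.5000; min R=1−1/(4·2/3)=0.6250>−1
Confirm numerically:
  x=-1.415: |R|=0.91982 <1
  x=-1.192: |R|=0.75524 <1
  x=-1.168: |R|=0.74148 <1
  x=-0.618: |R|=0.63662 <1
  x=-2.006: |R|=1.67669 >1
  x=-1.926: |R|=1.54698 >1
Interval (-1.5000, 0).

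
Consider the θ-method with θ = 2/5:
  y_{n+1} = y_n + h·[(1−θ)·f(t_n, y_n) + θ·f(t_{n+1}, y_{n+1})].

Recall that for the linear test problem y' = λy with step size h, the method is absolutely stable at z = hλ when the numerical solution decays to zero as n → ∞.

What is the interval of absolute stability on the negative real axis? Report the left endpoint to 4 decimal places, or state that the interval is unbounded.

With y'=λy (z=hλ):
  y_{n+1} = y_n + z·[3/5·y_n + 2/5·y_{n+1}] ⇒ (1 − 2/5z)y_{n+1} = (1 + 3/5z)y_n
  ⇒ R(z) = (1 + 3/5z)/(1 − 2/5z).

Boundary: |R(x)|=1, x<0.
x=-0.9: |R|=0.3382
R=−1: 1+3/5x = −1+2/5x ⇒ -1/5x=2 ⇒ x=2/(-1/5)=-10.0000
Confirm numerically:
  x=-7.355: |R|=0.86580 <1
  x=-7.164: |R|=0.85327 <1
  x=-5.732: |R|=0.74077 <1
  x=-10.557: |R|=1.02133 >1
  x=-10.289: |R|=1.01130 >1
  x=-10.237: |R|=1.00930 >1
Interval (-10.0000, 0).

z∈(-10.0000,0).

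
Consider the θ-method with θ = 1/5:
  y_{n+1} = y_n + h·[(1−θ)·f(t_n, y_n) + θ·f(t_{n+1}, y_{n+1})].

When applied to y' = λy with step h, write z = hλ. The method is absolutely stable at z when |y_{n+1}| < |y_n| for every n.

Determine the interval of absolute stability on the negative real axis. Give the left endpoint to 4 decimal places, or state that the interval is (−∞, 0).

Test eqn y'=λy, z=hλ:
  y_{n+1} = y_n + z·[4/5·y_n + 1/5·y_{n+1}] ⇒ (1 − 1/5z)y_{n+1} = (1 + 4/5z)y_n
  R(z) = (1 + 4/5z)/(1 − 1/5z).

Find x<0 with |R(x)|<1.
x=-0.7: |R|=0.3860
R=−1: 1+4/5x = −1+1/5x ⇒ -3/5x=2 ⇒ x=2/(-3/5)=-3.3333
Confirm numerically:
  x=-2.534: |R|=0.68171 <1
  x=-2.335: |R|=0.59168 <1
  x=-2.197: |R|=0.52633 <1
  x=-1.639: |R|=0.23437 <1
  x=-3.804: |R|=1.16038 >1
  x=-3.588: |R|=1.08896 >1
So |R|<1 on (-3.3333, 0).

(-3.3333, 0).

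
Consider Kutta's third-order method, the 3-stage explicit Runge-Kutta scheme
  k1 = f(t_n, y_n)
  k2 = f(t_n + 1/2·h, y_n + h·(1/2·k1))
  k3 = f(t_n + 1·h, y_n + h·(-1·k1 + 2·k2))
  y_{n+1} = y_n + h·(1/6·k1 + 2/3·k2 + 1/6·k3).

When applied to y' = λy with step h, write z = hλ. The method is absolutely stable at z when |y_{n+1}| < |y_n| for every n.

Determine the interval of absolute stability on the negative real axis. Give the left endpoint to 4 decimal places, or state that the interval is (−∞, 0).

With y'=λy (z=hλ):
  order 3, 3-stage ⇒ R(z)=1+z+z^2/2+z^3/6
  (e.g. R(-0.77)=0.45036, |R|=0.45036)

Solve |R(x)|<1 on ℝ⁻.
x=-0.77: |R|=0.4504
|R(-2.73)|=1.3946 |R(-2.25)|=0.6172 |R(-1.86)|=0.2027
Bisect:
  x_lo=-3.2411 |R|=2.6632  x_hi=-0.3678 |R|=0.6915
  mid=-1.80447 |R|=0.15567 →hi
  mid=-2.52278 |R|=1.01657 →lo
  mid=-2.16362 |R|=0.51107 →hi
  mid=-2.34320 |R|=0.74216 →hi
  mid=-2.43299 |R|=0.87359 →hi
  mid=-2.47788 |R|=0.94359 →hi
  mid=-2.50033 |R|=0.97970 →hi
  mid=-2.51155 |R|=0.99804 →hi
  mid=-2.51716 |R|=1.00728 →lo
  mid=-2.51436 |R|=1.00266 →lo
  ...
  [-2.51278,-2.51261] ⇒ x*=-2.5127
So |R|<1 on (-2.5127, 0).

(-2.5127, 0).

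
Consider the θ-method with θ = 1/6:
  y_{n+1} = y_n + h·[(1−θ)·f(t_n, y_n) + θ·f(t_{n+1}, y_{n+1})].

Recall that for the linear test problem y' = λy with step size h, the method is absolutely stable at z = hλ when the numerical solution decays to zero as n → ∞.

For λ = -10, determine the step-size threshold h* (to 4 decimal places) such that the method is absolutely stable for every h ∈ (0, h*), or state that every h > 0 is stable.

On y'=λy, z=hλ:
  y_{n+1} = y_n + z·[5/6·y_n + 1/6·y_{n+1}] ⇒ (1 − 1/6z)y_{n+1} = (1 + 5/6z)y_n
  ⇒ R(z) = (1 + 5/6z)/(1 − 1/6z).

Need |R(x)|<1, x<0.
x=-0.94: |R|=0.1873
R=−1: 1+5/6x = −1+1/6x ⇒ -2/3x=2 ⇒ x=2/(-2/3)=-3.0000
Confirm numerically:
  x=-2.002: |R|=0.50112 <1
  x=-1.595: |R|=0.26004 <1
  x=-1.231: |R|=0.02144 <1
  x=-3.496: |R|=1.20893 >1
  x=-3.387: |R|=1.16491 >1
Interval (-3.0000, 0).

(-3.0000,0); λ=-10 ⇒ h* = (3)/10 = 0.3000.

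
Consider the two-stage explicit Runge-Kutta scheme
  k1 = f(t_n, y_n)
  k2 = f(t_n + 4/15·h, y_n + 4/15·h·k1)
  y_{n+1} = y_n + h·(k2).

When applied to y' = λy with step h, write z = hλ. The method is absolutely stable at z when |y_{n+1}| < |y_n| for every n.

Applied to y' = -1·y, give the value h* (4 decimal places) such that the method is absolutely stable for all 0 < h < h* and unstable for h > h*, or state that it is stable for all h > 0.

(-3.7500,0); λ=-1 ⇒ h* = (15/4)/1 = 3.7500.

Test eqn y'=λy, z=hλ:
  k1=λy_n ⇒ h·k1=z·y_n;  k2=λ(1+4/15z)y_n ⇒ h·k2=z(1+4/15z)y_n
  y_{n+1}/y_n = 1 + z(1+4/15z) = 1 + z + 4/15z²
  ⇒ R(z) = 1 + z + 4/15z².

Find x<0 with |R(x)|<1.
x=-1.16: |R|=0.1988
R=1: x+4/15x²=0 ⇒ x=−15/4=-3.7500; min R=1−1/(4·4/15)=0.0625>−1
Confirm numerically:
  x=-3.443: |R|=0.71813 <1
  x=-2.852: |R|=0.31704 <1
  x=-2.066: |R|=0.07223 <1
  x=-1.840: |R|=0.06283 <1
  x=-4.107: |R|=1.39099 >1
  x=-4.039: |R|=1.31127 >1
  x=-3.832: |R|=1.08379 >1
So |R|<1 on (-3.7500, 0).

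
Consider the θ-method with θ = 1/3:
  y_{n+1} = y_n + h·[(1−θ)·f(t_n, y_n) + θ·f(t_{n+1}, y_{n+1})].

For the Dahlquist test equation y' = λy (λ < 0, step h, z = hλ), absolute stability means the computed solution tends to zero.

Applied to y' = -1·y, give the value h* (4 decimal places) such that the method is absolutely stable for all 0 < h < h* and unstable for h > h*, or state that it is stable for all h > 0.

(-6.0000,0); λ=-1 ⇒ h* = (6)/1 = 6.0000.

Set f=λy, z=hλ:
  y_{n+1} = y_n + z·[2/3·y_n + 1/3·y_{n+1}] ⇒ (1 − 1/3z)y_{n+1} = (1 + 2/3z)y_n
  R(z) = (1 + 2/3z)/(1 − 1/3z).

Find x<0 with |R(x)|<1.
x=-0.96: |R|=0.2727
R=−1: 1+2/3x = −1+1/3x ⇒ -1/3x=2 ⇒ x=2/(-1/3)=-6.0000
Confirm numerically:
  x=-4.984: |R|=0.87275 <1
  x=-3.960: |R|=0.70690 <1
  x=-3.106: |R|=0.52604 <1
  x=-6.509: |R|=1.05353 >1
  x=-6.288: |R|=1.03101 >1
  x=-6.176: |R|=1.01918 >1
Stable set (-6.0000, 0).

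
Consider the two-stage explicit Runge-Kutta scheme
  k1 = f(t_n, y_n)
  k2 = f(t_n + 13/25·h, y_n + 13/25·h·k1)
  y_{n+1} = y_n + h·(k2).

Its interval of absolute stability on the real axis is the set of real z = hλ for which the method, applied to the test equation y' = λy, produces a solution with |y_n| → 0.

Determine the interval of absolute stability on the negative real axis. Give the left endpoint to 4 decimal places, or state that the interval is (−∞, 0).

With y'=λy (z=hλ):
  k1=λy_n ⇒ h·k1=z·y_n;  k2=λ(1+13/25z)y_n ⇒ h·k2=z(1+13/25z)y_n
  y_{n+1}/y_n = 1 + z(1+13/25z) = 1 + z + 13/25z²
  so R(z) = 1 + z + 13/25z².

Boundary: |R(x)|=1, x<0.
x=-1.18: |R|=0.5440
R=1: x+13/25x²=0 ⇒ x=−25/13=-1.9231; min R=1−1/(4·13/25)=0.5192>−1
Confirm numerically:
  x=-1.745: |R|=0.83841 <1
  x=-1.643: |R|=0.76071 <1
  x=-1.466: |R|=0.65156 <1
  x=-0.901: |R|=0.52114 <1
  x=-2.262: |R|=1.39865 >1
  x=-2.255: |R|=1.38921 >1
  x=-2.082: |R|=1.17206 >1
Interval (-1.9231, 0).

z∈(-1.9231,0).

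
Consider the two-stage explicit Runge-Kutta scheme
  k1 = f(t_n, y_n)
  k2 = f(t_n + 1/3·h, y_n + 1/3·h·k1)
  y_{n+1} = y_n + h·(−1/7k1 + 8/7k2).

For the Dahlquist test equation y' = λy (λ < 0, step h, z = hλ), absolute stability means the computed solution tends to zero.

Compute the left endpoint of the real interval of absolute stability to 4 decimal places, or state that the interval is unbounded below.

z* = -2.6250.

With y'=λy (z=hλ):
  k1=λy_n ⇒ h·k1=z·y_n;  k2=λ(1+1/3z)y_n ⇒ h·k2=z(1+1/3z)y_n
  y_{n+1}/y_n = 1 − 1/7z + 8/7z(1+1/3z) = 1 + z + 8/21z²
  ⇒ R(z) = 1 + z + 8/21z².

Find x<0 with |R(x)|<1.
x=-0.68: |R|=0.4962
R=1: x+8/21x²=0 ⇒ x=−21/8=-2.6250; min R=1−1/(4·8/21)=0.3438>−1
Confirm numerically:
  x=-1.848: |R|=0.45299 <1
  x=-1.645: |R|=0.38587 <1
  x=-1.109: |R|=0.35953 <1
  x=-3.022: |R|=1.45704 >1
  x=-3.016: |R|=1.44924 >1
  x=-2.757: |R|=1.13864 >1
Stable set (-2.6250, 0).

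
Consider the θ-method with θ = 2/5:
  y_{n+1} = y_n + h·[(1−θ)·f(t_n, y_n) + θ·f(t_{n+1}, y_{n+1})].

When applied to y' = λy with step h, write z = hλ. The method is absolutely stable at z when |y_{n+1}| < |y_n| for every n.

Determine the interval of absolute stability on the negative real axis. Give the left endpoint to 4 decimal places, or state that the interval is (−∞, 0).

On y'=λy, z=hλ:
  y_{n+1} = y_n + z·[3/5·y_n + 2/5·y_{n+1}] ⇒ (1 − 2/5z)y_{n+1} = (1 + 3/5z)y_n
  R(z) = (1 + 3/5z)/(1 − 2/5z).

Find x<0 with |R(x)|<1.
x=-1.74: |R|=0.0259
R=−1: 1+3/5x = −1+2/5x ⇒ -1/5x=2 ⇒ x=2/(-1/5)=-10.0000
Confirm numerically:
  x=-9.511: |R|=0.97964 <1
  x=-6.462: |R|=0.80261 <1
  x=-5.252: |R|=0.69376 <1
  x=-10.478: |R|=1.01842 >1
  x=-10.451: |R|=1.01741 >1
Interval (-10.0000, 0).

(-10.0000, 0).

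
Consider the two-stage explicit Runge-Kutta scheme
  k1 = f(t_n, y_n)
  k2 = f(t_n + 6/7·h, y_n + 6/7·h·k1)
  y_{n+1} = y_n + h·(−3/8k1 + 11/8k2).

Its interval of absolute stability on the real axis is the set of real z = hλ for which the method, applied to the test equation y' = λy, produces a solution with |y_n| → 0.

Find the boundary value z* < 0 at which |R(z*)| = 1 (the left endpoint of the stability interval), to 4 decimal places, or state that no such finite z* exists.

On y'=λy, z=hλ:
  k1=λy_n ⇒ h·k1=z·y_n;  k2=λ(1+6/7z)y_n ⇒ h·k2=z(1+6/7z)y_n
  y_{n+1}/y_n = 1 − 3/8z + 11/8z(1+6/7z) = 1 + z + 33/28z²
  Hence R(z) = 1 + z + 33/28z².

Need |R(x)|<1, x<0.
x=-1.75: |R|=2.8594
R=1: x+33/28x²=0 ⇒ x=−28/33=-0.8485; min R=1−1/(4·33/28)=0.7879>−1
Confirm numerically:
  x=-0.729: |R|=0.89734 <1
  x=-0.578: |R|=0.81574 <1
  x=-0.486: |R|=0.79237 <1
  x=-0.446: |R|=0.78844 <1
  x=-1.192: |R|=1.48259 >1
  x=-1.136: |R|=1.38494 >1
So |R|<1 on (-0.8485, 0).

z* = -0.8485.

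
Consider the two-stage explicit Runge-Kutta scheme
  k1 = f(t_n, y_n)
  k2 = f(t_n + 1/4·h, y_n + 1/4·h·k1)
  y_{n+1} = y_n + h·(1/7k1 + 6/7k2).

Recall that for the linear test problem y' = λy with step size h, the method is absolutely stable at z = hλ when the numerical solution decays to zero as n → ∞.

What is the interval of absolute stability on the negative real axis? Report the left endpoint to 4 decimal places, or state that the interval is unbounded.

z∈(-4.6667,0).

With y'=λy (z=hλ):
  k1=λy_n ⇒ h·k1=z·y_n;  k2=λ(1+1/4z)y_n ⇒ h·k2=z(1+1/4z)y_n
  y_{n+1}/y_n = 1 + 1/7z + 6/7z(1+1/4z) = 1 + z + 3/14z²
  Hence R(z) = 1 + z + 3/14z².

Need |R(x)|<1, x<0.
x=-0.5: |R|=0.5536
R=1: x+3/14x²=0 ⇒ x=−14/3=-4.6667; min R=1−1/(4·3/14)=-0.1667>−1
Confirm numerically:
  x=-4.527: |R|=0.86451 <1
  x=-4.463: |R|=0.80522 <1
  x=-2.995: |R|=0.07285 <1
  x=-2.083: |R|=0.15324 <1
  x=-5.221: |R|=1.62018 >1
  x=-4.797: |R|=1.13397 >1
Stable set (-4.6667, 0).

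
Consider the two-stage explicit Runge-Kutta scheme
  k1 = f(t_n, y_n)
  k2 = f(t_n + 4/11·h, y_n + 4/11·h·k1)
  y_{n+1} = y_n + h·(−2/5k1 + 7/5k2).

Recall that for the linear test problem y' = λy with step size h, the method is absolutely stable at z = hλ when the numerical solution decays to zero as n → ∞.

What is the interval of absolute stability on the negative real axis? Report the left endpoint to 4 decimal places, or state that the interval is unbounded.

(-1.9643, 0).

Set f=λy, z=hλ:
  k1=λy_n ⇒ h·k1=z·y_n;  k2=λ(1+4/11z)y_n ⇒ h·k2=z(1+4/11z)y_n
  y_{n+1}/y_n = 1 − 2/5z + 7/5z(1+4/11z) = 1 + z + 28/55z²
  ⇒ R(z) = 1 + z + 28/55z².

Solve |R(x)|<1 on ℝ⁻.
x=-1.54: |R|=0.6674
R=1: x+28/55x²=0 ⇒ x=−55/28=-1.9643; min R=1−1/(4·28/55)=0.5089>−1
Confirm numerically:
  x=-1.493: |R|=0.64179 <1
  x=-1.089: |R|=0.51474 <1
  x=-1.008: |R|=0.50927 <1
  x=-0.905: |R|=0.51196 <1
  x=-2.283: |R|=1.37043 >1
  x=-2.252: |R|=1.32986 >1
  x=-2.165: |R|=1.22122 >1
Stable set (-1.9643, 0).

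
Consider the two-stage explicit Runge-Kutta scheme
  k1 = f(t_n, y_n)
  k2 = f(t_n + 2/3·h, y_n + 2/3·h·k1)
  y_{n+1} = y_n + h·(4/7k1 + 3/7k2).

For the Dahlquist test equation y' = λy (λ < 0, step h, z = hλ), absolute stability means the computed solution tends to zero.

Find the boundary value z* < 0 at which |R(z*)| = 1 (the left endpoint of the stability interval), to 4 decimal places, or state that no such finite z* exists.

left endpoint -3.5000.

On y'=λy, z=hλ:
  k1=λy_n ⇒ h·k1=z·y_n;  k2=λ(1+2/3z)y_n ⇒ h·k2=z(1+2/3z)y_n
  y_{n+1}/y_n = 1 + 4/7z + 3/7z(1+2/3z) = 1 + z + 2/7z²
  R(z) = 1 + z + 2/7z².

Find x<0 with |R(x)|<1.
x=-1: |R|=0.2857
R=1: x+2/7x²=0 ⇒ x=−7/2=-3.5000; min R=1−1/(4·2/7)=0.1250>−1
Confirm numerically:
  x=-2.603: |R|=0.33289 <1
  x=-2.113: |R|=0.16265 <1
  x=-1.863: |R|=0.12865 <1
  x=-1.420: |R|=0.15611 <1
  x=-3.770: |R|=1.29083 >1
  x=-3.583: |R|=1.08497 >1
So |R|<1 on (-3.5000, 0).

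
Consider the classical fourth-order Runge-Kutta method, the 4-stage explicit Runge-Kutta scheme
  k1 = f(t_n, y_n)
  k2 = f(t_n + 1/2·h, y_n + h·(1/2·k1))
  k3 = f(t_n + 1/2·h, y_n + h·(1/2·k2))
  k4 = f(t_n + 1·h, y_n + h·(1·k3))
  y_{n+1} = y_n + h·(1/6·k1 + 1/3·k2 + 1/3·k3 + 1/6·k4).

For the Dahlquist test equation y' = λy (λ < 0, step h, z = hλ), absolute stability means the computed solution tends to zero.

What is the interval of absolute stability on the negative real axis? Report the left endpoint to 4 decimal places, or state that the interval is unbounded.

Test eqn y'=λy, z=hλ:
  order 4, 4-stage ⇒ R(z)=1+z+z^2/2+z^3/6+z^4/24
  (e.g. R(-0.62)=0.53864, |R|=0.53864)

Solve |R(x)|<1 on ℝ⁻.
x=-0.62: |R|=0.5386
|R(-2.95)|=1.2781 |R(-2.19)|=0.4159 |R(-1.12)|=0.3386
Bisect:
  x_lo=-3.3343 |R|=2.1964  x_hi=-0.1545 |R|=0.8568
  mid=-1.74442 |R|=0.27820 →hi
  mid=-2.53937 |R|=0.68826 →hi
  mid=-2.93685 |R|=1.25360 →lo
  mid=-2.73811 |R|=0.93116 →hi
  mid=-2.83748 |R|=1.08158 →lo
  mid=-2.78780 |R|=1.00378 →lo
  mid=-2.76295 |R|=0.96684 →hi
  mid=-2.77537 |R|=0.98515 →hi
  ...
  [-2.78547,-2.78527] ⇒ x*=-2.7853
Stable set (-2.7853, 0).

(-2.7853, 0).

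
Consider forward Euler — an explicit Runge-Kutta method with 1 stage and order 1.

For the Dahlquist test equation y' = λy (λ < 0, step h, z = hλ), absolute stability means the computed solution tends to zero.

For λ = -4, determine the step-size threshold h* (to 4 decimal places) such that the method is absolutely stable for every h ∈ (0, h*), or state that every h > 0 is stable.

Test eqn y'=λy, z=hλ:
  order 1, 1-stage ⇒ R(z)=1+z
  (e.g. R(-0.75)=0.25000, |R|=0.25000)

Solve |R(x)|<1 on ℝ⁻.
x=-0.75: |R|=0.2500
|R(-2.1)|=1.1000 |R(-1.36)|=0.3600 |R(-0.63)|=0.3700
Bisect:
  x_lo=-2.7052 |R|=1.7052  x_hi=-0.2205 |R|=0.7795
  mid=-1.46284 |R|=0.46284 →hi
  mid=-2.08403 |R|=1.08403 →lo
  mid=-1.77344 |R|=0.77344 →hi
  mid=-1.92874 |R|=0.92874 →hi
  mid=-2.00638 |R|=1.00638 →lo
  mid=-1.96756 |R|=0.96756 →hi
  mid=-1.98697 |R|=0.98697 →hi
  ...
  [-2.00002,-1.99986] ⇒ x*=-2.0000
So |R|<1 on (-2.0000, 0).

(-2.0000,0); λ=-4 ⇒ h* = 0.5000.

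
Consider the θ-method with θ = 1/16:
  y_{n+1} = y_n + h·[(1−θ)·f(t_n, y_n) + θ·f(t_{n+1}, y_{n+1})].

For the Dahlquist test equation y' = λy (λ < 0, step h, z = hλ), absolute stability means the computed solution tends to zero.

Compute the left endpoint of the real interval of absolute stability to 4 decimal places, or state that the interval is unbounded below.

On y'=λy, z=hλ:
  y_{n+1} = y_n + z·[15/16·y_n + 1/16·y_{n+1}] ⇒ (1 − 1/16z)y_{n+1} = (1 + 15/16z)y_n
  Hence R(z) = (1 + 15/16z)/(1 − 1/16z).

Solve |R(x)|<1 on ℝ⁻.
x=-0.49: |R|=0.5246
R=−1: 1+15/16x = −1+1/16x ⇒ -7/8x=2 ⇒ x=2/(-7/8)=-2.2857
Confirm numerically:
  x=-1.706: |R|=0.54162 <1
  x=-1.388: |R|=0.27720 <1
  x=-1.287: |R|=0.19118 <1
  x=-1.104: |R|=0.03274 <1
  x=-2.801: |R|=1.38370 >1
  x=-2.329: |R|=1.03306 >1
Stable set (-2.2857, 0).

z* = -2.2857.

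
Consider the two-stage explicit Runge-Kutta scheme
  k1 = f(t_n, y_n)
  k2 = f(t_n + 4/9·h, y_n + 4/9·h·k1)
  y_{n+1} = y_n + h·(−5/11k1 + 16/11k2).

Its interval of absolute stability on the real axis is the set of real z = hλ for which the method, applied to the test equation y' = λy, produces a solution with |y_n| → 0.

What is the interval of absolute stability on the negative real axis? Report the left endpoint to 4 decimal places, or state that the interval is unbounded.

z∈(-1.5469,0).

Test eqn y'=λy, z=hλ:
  k1=λy_n ⇒ h·k1=z·y_n;  k2=λ(1+4/9z)y_n ⇒ h·k2=z(1+4/9z)y_n
  y_{n+1}/y_n = 1 − 5/11z + 16/11z(1+4/9z) = 1 + z + 64/99z²
  R(z) = 1 + z + 64/99z².

Boundary: |R(x)|=1, x<0.
x=-1.76: |R|=1.2425
R=1: x+64/99x²=0 ⇒ x=−99/64=-1.5469; min R=1−1/(4·64/99)=0.6133>−1
Confirm numerically:
  x=-1.259: |R|=0.76570 <1
  x=-0.982: |R|=0.64140 <1
  x=-0.887: |R|=0.62162 <1
  x=-0.789: |R|=0.61344 <1
  x=-2.138: |R|=1.81702 >1
  x=-2.134: |R|=1.80997 >1
  x=-1.779: |R|=1.26696 >1
So |R|<1 on (-1.5469, 0).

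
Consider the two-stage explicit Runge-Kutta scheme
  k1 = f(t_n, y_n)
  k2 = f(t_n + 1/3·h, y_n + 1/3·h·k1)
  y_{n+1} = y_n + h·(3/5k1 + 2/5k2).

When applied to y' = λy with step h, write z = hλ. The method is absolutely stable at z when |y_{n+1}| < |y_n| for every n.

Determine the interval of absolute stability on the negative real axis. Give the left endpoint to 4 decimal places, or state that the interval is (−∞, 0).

z∈(-7.5000,0).

On y'=λy, z=hλ:
  k1=λy_n ⇒ h·k1=z·y_n;  k2=λ(1+1/3z)y_n ⇒ h·k2=z(1+1/3z)y_n
  y_{n+1}/y_n = 1 + 3/5z + 2/5z(1+1/3z) = 1 + z + 2/15z²
  so R(z) = 1 + z + 2/15z².

Boundary: |R(x)|=1, x<0.
x=-0.9: |R|=0.2080
R=1: x+2/15x²=0 ⇒ x=−15/2=-7.5000; min R=1−1/(4·2/15)=-0.8750>−1
Confirm numerically:
  x=-6.143: |R|=0.11147 <1
  x=-5.748: |R|=0.34273 <1
  x=-5.633: |R|=0.40224 <1
  x=-5.082: |R|=0.63844 <1
  x=-8.002: |R|=1.53560 >1
  x=-7.684: |R|=1.18851 >1
  x=-7.630: |R|=1.13225 >1
Stable set (-7.5000, 0).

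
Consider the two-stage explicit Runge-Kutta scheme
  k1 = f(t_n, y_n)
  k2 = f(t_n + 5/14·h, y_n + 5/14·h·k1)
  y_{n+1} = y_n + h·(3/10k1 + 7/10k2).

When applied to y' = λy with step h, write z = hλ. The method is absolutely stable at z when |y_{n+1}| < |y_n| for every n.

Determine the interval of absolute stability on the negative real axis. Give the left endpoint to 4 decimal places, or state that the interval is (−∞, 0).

(-4.0000, 0).

On y'=λy, z=hλ:
  k1=λy_n ⇒ h·k1=z·y_n;  k2=λ(1+5/14z)y_n ⇒ h·k2=z(1+5/14z)y_n
  y_{n+1}/y_n = 1 + 3/10z + 7/10z(1+5/14z) = 1 + z + 1/4z²
  ⇒ R(z) = 1 + z + 1/4z².

Need |R(x)|<1, x<0.
x=-0.67: |R|=0.4422
R=1: x+1/4x²=0 ⇒ x=−4=-4.0000; min R=1−1/(4·1/4)=0.0000>−1
Confirm numerically:
  x=-2.671: |R|=0.11256 <1
  x=-2.670: |R|=0.11223 <1
  x=-2.467: |R|=0.05452 <1
  x=-4.311: |R|=1.33518 >1
  x=-4.297: |R|=1.31905 >1
Stable set (-4.0000, 0).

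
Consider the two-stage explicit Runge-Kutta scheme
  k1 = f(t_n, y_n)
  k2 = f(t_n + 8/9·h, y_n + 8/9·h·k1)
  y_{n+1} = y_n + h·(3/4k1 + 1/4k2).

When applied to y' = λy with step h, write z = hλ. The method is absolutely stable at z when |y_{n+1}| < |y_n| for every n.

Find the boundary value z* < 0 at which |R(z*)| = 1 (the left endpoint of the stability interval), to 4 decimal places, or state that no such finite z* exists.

Set f=λy, z=hλ:
  k1=λy_n ⇒ h·k1=z·y_n;  k2=λ(1+8/9z)y_n ⇒ h·k2=z(1+8/9z)y_n
  y_{n+1}/y_n = 1 + 3/4z + 1/4z(1+8/9z) = 1 + z + 2/9z²
  Hence R(z) = 1 + z + 2/9z².

Need |R(x)|<1, x<0.
x=-1.52: |R|=0.0066
R=1: x+2/9x²=0 ⇒ x=−9/2=-4.5000; min R=1−1/(4·2/9)=-0.1250>−1
Confirm numerically:
  x=-3.892: |R|=0.47415 <1
  x=-2.419: |R|=0.11865 <1
  x=-1.926: |R|=0.10167 <1
  x=-4.924: |R|=1.46395 >1
  x=-4.794: |R|=1.31321 >1
So |R|<1 on (-4.5000, 0).

left endpoint -4.5000.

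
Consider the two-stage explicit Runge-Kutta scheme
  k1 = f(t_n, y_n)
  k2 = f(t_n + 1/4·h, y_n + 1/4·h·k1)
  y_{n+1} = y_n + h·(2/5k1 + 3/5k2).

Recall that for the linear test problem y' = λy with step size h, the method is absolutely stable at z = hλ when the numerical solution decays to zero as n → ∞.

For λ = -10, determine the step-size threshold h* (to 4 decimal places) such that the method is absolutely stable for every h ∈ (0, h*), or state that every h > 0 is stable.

On y'=λy, z=hλ:
  k1=λy_n ⇒ h·k1=z·y_n;  k2=λ(1+1/4z)y_n ⇒ h·k2=z(1+1/4z)y_n
  y_{n+1}/y_n = 1 + 2/5z + 3/5z(1+1/4z) = 1 + z + 3/20z²
  so R(z) = 1 + z + 3/20z².

Need |R(x)|<1, x<0.
x=-1.04: |R|=0.1222
R=1: x+3/20x²=0 ⇒ x=−20/3=-6.6667; min R=1−1/(4·3/20)=-0.6667>−1
Confirm numerically:
  x=-3.581: |R|=0.65747 <1
  x=-3.506: |R|=0.66219 <1
  x=-3.266: |R|=0.66599 <1
  x=-7.155: |R|=1.52410 >1
  x=-7.135: |R|=1.50123 >1
  x=-6.875: |R|=1.21484 >1
Interval (-6.6667, 0).

(-6.6667,0); λ=-10 ⇒ h* = (20/3)/10 = 0.6667.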